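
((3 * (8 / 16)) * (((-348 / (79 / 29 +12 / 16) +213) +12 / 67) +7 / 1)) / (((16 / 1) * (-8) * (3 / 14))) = -1417675 / 216008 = -6.56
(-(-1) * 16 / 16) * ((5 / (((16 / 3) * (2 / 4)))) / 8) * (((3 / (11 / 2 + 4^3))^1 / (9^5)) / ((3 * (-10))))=-1 / 175099968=-0.00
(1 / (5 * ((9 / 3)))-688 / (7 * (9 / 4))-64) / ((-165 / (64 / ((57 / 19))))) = 2169536 / 155925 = 13.91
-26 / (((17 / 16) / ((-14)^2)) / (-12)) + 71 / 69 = 67513015 / 1173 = 57555.85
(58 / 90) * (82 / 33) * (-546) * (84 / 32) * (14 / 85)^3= -1039143196 / 101330625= -10.25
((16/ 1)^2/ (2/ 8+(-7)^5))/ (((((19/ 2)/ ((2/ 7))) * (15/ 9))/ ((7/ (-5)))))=4096/ 10644275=0.00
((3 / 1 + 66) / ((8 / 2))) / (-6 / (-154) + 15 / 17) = 30107 / 1608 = 18.72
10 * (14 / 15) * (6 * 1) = 56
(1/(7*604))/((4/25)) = 25/16912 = 0.00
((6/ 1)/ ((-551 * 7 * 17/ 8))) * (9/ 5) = -432/ 327845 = -0.00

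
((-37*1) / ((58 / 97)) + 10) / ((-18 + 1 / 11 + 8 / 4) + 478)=-1947 / 17342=-0.11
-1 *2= -2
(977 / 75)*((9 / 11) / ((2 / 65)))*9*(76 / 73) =13031226 / 4015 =3245.64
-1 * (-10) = 10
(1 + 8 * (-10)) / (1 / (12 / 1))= -948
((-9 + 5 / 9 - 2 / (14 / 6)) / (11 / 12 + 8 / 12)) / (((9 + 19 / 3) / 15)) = -17580 / 3059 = -5.75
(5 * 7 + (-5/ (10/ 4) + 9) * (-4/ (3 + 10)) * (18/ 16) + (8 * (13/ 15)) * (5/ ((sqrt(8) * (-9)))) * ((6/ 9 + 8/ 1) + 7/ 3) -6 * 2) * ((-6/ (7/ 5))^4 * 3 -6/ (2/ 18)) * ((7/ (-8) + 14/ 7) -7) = -28921100085/ 249704 + 286307879 * sqrt(2)/ 4802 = -31502.40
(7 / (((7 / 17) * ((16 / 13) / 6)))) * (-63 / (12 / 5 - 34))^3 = 20722645125 / 31554496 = 656.73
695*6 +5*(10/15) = 12520/3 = 4173.33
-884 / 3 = -294.67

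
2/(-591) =-0.00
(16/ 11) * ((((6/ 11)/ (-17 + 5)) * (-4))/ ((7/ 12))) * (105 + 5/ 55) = 443904/ 9317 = 47.64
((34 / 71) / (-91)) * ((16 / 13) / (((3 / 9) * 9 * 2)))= -272 / 251979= -0.00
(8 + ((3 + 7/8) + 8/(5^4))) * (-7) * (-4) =416073/1250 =332.86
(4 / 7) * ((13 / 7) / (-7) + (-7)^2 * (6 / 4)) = 14354 / 343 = 41.85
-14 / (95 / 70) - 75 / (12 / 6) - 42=-3413 / 38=-89.82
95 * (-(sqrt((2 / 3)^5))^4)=-97280 / 59049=-1.65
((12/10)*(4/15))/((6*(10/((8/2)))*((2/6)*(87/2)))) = 16/10875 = 0.00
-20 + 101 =81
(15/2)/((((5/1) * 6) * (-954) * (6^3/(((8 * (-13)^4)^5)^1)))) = -9730541452738969312666112/12879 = -755535480451818410797.90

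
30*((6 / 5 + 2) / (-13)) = -96 / 13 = -7.38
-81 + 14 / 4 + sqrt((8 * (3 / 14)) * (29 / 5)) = -155 / 2 + 2 * sqrt(3045) / 35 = -74.35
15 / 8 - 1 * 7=-5.12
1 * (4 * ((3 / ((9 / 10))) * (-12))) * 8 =-1280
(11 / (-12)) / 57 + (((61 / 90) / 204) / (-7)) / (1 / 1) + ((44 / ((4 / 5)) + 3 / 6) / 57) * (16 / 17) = 115649 / 128520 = 0.90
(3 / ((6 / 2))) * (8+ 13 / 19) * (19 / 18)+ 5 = 14.17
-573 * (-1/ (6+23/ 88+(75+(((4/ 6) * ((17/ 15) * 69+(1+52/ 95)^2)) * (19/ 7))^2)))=5017219515000/ 186940081719967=0.03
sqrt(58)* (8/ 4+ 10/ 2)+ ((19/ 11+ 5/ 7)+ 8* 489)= 7* sqrt(58)+ 301412/ 77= 3967.75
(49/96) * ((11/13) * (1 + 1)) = 539/624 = 0.86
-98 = -98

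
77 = 77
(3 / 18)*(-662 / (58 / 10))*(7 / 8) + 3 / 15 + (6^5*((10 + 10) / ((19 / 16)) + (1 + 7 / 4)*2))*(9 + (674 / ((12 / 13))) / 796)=22670199664751 / 13157880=1722937.10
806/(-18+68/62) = -12493/262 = -47.68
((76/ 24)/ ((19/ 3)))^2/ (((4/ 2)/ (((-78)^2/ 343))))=1521/ 686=2.22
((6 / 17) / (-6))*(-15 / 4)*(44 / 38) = 165 / 646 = 0.26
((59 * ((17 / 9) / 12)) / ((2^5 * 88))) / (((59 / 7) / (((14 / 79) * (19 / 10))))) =15827 / 120130560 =0.00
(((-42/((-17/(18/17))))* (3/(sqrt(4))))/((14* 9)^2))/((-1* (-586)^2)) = -1/1389380216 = -0.00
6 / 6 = 1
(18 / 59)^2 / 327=0.00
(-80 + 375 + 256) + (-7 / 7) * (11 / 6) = 3295 / 6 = 549.17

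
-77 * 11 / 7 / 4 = -121 / 4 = -30.25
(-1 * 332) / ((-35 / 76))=25232 / 35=720.91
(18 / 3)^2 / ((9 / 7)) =28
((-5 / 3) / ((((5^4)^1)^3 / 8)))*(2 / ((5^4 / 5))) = -0.00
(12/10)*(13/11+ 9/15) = 588/275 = 2.14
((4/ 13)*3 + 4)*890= 56960/ 13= 4381.54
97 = 97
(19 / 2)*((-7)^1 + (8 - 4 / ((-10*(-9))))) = 817 / 90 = 9.08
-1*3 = -3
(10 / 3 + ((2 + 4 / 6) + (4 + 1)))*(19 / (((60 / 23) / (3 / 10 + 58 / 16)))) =754699 / 2400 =314.46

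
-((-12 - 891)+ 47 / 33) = 901.58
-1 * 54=-54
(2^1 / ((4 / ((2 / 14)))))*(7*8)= 4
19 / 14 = 1.36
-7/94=-0.07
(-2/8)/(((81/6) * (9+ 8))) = -1/918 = -0.00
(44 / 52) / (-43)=-0.02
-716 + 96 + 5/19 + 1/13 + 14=-149598/247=-605.66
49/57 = 0.86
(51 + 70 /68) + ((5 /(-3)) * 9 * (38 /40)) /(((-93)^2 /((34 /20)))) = 101995049 /1960440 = 52.03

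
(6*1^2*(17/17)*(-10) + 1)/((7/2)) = -118/7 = -16.86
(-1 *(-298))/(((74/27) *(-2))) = -4023/74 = -54.36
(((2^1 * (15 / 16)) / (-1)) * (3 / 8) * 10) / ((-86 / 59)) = 13275 / 2752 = 4.82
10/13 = 0.77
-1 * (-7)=7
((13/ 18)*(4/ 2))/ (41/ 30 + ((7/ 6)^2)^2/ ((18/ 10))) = 84240/ 139729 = 0.60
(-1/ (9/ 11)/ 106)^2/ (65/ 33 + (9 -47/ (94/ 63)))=-1331/ 205534530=-0.00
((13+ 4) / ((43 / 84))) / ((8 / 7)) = 2499 / 86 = 29.06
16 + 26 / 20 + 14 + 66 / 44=164 / 5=32.80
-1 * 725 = -725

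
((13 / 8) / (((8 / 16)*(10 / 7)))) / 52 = 7 / 160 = 0.04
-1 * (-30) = 30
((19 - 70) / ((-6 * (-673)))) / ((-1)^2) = -17 / 1346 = -0.01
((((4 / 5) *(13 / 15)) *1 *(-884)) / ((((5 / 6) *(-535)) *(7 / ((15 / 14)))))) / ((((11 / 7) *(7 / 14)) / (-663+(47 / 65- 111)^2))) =79281007968 / 25746875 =3079.25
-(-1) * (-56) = -56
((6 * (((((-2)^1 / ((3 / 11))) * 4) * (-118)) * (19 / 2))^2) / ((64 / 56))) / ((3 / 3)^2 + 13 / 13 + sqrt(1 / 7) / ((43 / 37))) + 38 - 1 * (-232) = 440838590591582 / 151209 - 27094728141712 * sqrt(7) / 151209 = 2441340648.29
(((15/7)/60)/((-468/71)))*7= -71/1872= -0.04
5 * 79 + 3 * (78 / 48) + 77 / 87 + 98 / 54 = 2521729 / 6264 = 402.57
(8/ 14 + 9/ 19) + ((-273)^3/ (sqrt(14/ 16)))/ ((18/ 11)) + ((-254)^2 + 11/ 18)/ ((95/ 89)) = 723501787/ 11970 - 3552549 * sqrt(14) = -13231978.28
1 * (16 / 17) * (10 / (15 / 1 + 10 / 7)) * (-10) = -2240 / 391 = -5.73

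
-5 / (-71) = 5 / 71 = 0.07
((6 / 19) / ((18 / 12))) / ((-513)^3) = -4 / 2565108243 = -0.00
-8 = -8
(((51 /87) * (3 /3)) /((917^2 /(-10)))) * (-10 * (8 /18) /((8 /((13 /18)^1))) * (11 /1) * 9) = 60775 /219472029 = 0.00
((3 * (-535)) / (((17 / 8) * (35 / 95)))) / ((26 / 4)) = -487920 / 1547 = -315.40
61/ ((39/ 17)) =26.59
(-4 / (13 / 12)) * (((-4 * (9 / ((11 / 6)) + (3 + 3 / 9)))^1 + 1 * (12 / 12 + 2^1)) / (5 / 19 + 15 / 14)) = 4209184 / 50765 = 82.92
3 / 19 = 0.16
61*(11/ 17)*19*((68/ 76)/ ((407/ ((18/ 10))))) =549/ 185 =2.97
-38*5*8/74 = -760/37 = -20.54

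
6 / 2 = 3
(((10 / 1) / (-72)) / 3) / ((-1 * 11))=5 / 1188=0.00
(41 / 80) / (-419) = -41 / 33520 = -0.00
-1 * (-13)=13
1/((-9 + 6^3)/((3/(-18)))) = -1/1242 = -0.00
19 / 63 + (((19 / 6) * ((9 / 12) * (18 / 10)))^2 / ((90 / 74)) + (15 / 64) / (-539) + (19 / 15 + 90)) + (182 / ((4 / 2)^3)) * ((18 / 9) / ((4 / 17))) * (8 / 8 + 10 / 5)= 6662552047 / 9702000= 686.72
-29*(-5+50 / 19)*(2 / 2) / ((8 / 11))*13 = 186615 / 152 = 1227.73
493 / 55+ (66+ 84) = 8743 / 55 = 158.96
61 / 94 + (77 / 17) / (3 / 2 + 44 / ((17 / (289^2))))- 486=-335324427601 / 690890506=-485.35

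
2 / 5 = 0.40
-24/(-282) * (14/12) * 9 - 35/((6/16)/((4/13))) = -27.82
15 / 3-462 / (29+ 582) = 2593 / 611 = 4.24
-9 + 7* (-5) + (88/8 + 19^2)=328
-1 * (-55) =55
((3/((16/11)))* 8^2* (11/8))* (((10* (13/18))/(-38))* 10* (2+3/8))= -39325/48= -819.27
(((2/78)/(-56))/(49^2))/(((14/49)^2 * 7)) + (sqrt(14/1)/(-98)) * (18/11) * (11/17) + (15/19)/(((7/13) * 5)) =16694477/56932512 - 9 * sqrt(14)/833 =0.25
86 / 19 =4.53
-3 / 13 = -0.23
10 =10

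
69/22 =3.14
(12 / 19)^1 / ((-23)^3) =-12 / 231173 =-0.00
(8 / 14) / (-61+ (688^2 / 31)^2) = 3844 / 1568381386005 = 0.00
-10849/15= -723.27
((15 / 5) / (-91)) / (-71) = 3 / 6461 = 0.00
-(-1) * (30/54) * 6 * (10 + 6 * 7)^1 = 520/3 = 173.33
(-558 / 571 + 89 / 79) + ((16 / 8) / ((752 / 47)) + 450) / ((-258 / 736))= -1283.93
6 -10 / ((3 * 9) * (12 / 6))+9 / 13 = 2284 / 351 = 6.51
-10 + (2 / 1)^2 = -6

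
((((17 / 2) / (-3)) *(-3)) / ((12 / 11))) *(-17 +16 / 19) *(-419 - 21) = 3157495 / 57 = 55394.65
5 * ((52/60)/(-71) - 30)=-31963/213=-150.06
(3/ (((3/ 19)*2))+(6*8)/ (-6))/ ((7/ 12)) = 18/ 7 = 2.57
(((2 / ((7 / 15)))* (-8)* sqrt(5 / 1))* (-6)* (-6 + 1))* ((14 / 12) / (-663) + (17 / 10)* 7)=-27365.42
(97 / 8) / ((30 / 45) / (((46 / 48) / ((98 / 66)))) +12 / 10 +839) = 0.01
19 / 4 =4.75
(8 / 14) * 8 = 32 / 7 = 4.57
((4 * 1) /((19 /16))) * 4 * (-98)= -25088 /19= -1320.42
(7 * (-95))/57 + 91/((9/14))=1169/9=129.89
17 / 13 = 1.31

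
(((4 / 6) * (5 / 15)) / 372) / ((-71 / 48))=-8 / 19809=-0.00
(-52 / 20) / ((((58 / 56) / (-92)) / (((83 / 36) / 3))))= 177.49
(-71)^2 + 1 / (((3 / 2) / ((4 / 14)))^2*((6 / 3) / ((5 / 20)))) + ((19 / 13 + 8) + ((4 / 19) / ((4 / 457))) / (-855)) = 5806917789 / 1149785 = 5050.44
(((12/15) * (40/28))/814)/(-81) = -4/230769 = -0.00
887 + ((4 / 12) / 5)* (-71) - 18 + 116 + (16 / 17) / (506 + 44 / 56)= 39411696 / 40205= 980.27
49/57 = 0.86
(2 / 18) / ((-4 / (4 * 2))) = -2 / 9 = -0.22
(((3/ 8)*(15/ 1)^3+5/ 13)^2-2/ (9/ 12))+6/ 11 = 572076426305/ 356928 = 1602778.23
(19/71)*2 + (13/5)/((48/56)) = 7601/2130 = 3.57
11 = 11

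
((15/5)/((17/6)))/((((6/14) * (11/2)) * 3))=28/187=0.15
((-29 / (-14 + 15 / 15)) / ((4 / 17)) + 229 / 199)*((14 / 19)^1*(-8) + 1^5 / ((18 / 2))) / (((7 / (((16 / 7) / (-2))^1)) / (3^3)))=652829010 / 2408497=271.05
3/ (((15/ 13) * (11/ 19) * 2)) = 247/ 110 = 2.25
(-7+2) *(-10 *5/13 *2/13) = 500/169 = 2.96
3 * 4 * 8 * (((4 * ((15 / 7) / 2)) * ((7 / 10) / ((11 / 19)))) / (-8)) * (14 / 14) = -684 / 11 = -62.18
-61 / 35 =-1.74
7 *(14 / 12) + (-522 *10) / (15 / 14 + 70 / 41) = -123445 / 66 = -1870.38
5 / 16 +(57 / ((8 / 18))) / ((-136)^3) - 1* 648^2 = -4224997001089 / 10061824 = -419903.69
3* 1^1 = 3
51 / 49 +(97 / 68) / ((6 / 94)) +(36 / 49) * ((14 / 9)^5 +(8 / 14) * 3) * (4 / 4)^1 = 4795920487 / 153028764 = 31.34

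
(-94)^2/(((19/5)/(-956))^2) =201888462400/361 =559247818.28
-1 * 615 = -615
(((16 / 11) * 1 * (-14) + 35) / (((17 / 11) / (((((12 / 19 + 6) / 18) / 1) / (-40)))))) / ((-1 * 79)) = 1127 / 1020680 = 0.00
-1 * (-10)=10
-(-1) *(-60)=-60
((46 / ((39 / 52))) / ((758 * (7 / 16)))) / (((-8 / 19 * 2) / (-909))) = 529644 / 2653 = 199.64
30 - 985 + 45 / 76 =-72535 / 76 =-954.41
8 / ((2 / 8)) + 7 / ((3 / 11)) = 173 / 3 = 57.67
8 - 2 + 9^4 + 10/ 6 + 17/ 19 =374465/ 57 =6569.56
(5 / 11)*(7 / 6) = 35 / 66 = 0.53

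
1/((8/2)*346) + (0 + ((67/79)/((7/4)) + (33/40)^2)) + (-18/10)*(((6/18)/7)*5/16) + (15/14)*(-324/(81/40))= -3723751937/21867200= -170.29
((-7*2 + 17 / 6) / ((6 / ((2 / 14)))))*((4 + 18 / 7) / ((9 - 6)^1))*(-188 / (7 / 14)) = 289708 / 1323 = 218.98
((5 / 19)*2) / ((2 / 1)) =5 / 19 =0.26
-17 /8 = -2.12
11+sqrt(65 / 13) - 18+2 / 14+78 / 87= -1210 / 203+sqrt(5)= -3.72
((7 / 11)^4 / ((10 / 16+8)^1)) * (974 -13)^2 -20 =17718786788 / 1010229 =17539.38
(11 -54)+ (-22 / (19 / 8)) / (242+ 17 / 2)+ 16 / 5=-1896041 / 47595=-39.84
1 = 1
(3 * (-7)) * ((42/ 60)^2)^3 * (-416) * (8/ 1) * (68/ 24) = 364006006/ 15625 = 23296.38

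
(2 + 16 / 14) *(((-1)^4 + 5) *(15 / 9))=220 / 7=31.43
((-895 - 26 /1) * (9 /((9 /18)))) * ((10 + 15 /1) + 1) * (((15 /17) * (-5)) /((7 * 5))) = 6465420 /119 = 54331.26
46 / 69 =2 / 3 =0.67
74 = 74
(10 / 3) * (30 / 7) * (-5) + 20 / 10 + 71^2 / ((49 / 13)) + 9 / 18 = 124311 / 98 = 1268.48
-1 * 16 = -16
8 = 8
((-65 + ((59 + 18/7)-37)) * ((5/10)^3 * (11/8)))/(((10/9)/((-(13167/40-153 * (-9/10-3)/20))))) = 2245.17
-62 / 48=-31 / 24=-1.29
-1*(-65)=65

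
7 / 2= 3.50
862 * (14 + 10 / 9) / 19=117232 / 171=685.57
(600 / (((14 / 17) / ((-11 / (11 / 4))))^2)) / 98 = 346800 / 2401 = 144.44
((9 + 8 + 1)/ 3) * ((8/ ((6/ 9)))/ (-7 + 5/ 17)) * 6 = -1224/ 19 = -64.42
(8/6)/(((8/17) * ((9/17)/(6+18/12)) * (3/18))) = 1445/6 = 240.83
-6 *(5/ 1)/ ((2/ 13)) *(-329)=64155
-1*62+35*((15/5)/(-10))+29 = -43.50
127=127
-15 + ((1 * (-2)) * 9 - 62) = -95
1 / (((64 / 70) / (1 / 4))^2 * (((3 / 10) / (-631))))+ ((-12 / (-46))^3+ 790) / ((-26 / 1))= -187.65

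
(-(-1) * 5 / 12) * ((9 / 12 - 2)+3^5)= 4835 / 48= 100.73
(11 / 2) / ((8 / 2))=11 / 8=1.38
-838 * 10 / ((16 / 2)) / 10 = -419 / 4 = -104.75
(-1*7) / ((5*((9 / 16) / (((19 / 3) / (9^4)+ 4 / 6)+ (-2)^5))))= 13814416 / 177147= 77.98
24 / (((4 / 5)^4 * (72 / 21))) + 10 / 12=13765 / 768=17.92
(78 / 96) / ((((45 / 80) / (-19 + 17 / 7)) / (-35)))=7540 / 9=837.78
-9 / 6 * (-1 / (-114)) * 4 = -0.05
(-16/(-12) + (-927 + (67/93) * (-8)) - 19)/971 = -0.98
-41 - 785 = -826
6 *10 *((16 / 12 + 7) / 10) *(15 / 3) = 250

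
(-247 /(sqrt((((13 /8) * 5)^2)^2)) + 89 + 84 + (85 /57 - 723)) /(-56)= 1461491 /148200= 9.86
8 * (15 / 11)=120 / 11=10.91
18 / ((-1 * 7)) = -18 / 7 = -2.57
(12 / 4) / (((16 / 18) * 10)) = 27 / 80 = 0.34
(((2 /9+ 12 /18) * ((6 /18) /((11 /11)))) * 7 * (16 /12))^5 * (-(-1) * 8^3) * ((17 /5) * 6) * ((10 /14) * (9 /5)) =1402461440966656 /645700815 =2171998.87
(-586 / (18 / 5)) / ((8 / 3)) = -61.04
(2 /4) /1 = 1 /2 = 0.50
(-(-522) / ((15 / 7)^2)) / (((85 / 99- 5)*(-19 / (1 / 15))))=46893 / 486875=0.10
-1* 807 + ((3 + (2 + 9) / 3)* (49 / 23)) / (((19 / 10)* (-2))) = -1062877 / 1311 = -810.74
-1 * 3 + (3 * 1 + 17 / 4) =17 / 4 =4.25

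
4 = 4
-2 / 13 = -0.15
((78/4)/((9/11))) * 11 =1573/6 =262.17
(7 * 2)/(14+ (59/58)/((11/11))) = 812/871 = 0.93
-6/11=-0.55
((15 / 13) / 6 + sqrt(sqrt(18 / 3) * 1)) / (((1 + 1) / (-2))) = -1.76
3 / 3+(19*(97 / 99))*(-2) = -3587 / 99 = -36.23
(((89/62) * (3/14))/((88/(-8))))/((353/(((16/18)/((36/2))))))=-89/22750497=-0.00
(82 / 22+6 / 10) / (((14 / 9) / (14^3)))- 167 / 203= 7632.49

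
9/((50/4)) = 18/25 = 0.72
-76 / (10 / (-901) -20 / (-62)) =-530689 / 2175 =-243.99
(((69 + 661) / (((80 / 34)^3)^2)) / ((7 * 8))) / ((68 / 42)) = 310948683 / 6553600000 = 0.05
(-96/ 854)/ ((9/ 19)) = -0.24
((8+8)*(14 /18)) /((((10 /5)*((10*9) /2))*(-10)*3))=-0.00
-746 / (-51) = 746 / 51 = 14.63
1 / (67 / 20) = 20 / 67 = 0.30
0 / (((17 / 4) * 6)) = 0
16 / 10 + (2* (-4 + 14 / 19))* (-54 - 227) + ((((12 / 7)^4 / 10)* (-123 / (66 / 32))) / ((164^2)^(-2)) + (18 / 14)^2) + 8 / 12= -56089174724495063 / 1505427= -37257983764.40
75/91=0.82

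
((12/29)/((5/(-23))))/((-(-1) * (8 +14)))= -138/1595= -0.09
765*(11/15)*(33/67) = 18513/67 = 276.31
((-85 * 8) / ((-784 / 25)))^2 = 470.18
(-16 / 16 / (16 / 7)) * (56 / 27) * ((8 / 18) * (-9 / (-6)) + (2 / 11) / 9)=-1666 / 2673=-0.62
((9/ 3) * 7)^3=9261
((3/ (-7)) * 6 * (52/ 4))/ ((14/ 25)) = -2925/ 49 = -59.69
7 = 7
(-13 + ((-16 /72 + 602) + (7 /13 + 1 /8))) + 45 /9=594.44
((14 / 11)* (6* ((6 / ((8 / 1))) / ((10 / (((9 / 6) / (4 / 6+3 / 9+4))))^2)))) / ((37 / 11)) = 567 / 370000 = 0.00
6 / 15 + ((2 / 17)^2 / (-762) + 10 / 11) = 7927738 / 6055995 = 1.31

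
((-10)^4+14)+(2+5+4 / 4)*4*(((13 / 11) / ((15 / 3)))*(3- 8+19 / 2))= 552642 / 55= 10048.04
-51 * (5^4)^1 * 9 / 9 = -31875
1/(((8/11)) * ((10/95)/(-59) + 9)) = 1121/7336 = 0.15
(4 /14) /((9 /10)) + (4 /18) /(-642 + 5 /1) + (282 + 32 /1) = 200220 /637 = 314.32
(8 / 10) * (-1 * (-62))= 248 / 5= 49.60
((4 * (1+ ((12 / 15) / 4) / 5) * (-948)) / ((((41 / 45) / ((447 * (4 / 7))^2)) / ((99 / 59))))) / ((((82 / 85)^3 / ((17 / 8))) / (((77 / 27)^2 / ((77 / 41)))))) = -138253230047704200 / 28464373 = -4857062196.58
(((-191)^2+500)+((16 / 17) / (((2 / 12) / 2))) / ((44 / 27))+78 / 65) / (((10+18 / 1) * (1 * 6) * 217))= 235271 / 231880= 1.01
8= 8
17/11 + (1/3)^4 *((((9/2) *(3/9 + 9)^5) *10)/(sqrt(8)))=17/11 + 21512960 *sqrt(2)/2187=13912.80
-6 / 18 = -1 / 3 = -0.33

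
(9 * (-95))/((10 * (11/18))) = -1539/11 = -139.91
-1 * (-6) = 6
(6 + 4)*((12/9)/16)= 5/6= 0.83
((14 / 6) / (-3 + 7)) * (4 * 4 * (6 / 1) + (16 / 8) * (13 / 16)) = 5467 / 96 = 56.95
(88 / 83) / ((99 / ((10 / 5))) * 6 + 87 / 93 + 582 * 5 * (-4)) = -62 / 663253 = -0.00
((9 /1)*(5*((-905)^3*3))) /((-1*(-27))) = -3706088125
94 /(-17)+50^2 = 42406 /17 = 2494.47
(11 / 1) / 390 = 11 / 390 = 0.03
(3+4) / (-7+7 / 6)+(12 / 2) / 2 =9 / 5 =1.80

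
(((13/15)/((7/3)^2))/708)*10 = 13/5782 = 0.00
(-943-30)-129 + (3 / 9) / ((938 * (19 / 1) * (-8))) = -471356257 / 427728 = -1102.00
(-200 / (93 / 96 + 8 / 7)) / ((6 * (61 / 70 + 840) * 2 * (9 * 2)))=-392000 / 751713831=-0.00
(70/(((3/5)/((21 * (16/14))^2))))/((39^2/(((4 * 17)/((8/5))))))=952000/507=1877.71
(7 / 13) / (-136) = -7 / 1768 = -0.00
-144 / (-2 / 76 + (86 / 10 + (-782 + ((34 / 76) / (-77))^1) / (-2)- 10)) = -4213440 / 11399011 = -0.37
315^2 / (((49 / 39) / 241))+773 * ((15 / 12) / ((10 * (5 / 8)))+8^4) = 110996688 / 5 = 22199337.60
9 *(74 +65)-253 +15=1013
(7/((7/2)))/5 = 2/5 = 0.40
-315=-315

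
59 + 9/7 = 422/7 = 60.29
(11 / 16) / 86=11 / 1376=0.01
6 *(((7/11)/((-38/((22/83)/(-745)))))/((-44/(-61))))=1281/25847030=0.00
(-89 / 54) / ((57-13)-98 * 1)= 89 / 2916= 0.03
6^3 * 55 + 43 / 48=570283 / 48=11880.90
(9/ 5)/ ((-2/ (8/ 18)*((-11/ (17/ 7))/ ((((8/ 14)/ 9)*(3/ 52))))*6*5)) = 17/ 1576575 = 0.00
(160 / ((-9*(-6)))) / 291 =80 / 7857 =0.01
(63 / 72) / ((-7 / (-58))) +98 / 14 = 57 / 4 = 14.25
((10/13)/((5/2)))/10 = 2/65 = 0.03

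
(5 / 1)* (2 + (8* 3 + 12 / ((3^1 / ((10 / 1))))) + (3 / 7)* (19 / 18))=13955 / 42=332.26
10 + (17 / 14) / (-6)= 823 / 84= 9.80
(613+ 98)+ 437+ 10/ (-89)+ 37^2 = 224003/ 89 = 2516.89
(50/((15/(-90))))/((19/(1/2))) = -7.89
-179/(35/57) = -291.51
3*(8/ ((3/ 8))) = 64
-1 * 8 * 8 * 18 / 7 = -1152 / 7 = -164.57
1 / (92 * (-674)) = -1 / 62008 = -0.00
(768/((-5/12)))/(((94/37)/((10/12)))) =-28416/47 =-604.60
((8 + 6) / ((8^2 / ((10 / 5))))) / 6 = 7 / 96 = 0.07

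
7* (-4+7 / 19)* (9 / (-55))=4347 / 1045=4.16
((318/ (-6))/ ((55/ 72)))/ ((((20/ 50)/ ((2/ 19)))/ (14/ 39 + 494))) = -24524160/ 2717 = -9026.19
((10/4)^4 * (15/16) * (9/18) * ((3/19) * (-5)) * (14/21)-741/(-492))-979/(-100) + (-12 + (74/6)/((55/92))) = 1692840197/164524800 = 10.29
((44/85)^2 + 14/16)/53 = 66063/3063400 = 0.02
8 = 8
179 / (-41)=-4.37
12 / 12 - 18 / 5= -13 / 5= -2.60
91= 91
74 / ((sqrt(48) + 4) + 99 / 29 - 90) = -5139670 / 5695657 - 248936 * sqrt(3) / 5695657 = -0.98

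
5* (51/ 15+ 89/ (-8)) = -309/ 8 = -38.62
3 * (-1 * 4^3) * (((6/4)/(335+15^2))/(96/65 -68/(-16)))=-936/10423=-0.09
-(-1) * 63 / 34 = 63 / 34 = 1.85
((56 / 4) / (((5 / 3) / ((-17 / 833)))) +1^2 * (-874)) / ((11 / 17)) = -520132 / 385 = -1350.99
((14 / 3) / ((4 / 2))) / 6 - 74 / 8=-319 / 36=-8.86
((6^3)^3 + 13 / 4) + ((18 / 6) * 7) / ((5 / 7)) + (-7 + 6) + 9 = 201554733 / 20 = 10077736.65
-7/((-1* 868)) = 1/124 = 0.01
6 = 6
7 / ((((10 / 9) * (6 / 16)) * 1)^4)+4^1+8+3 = 154527 / 625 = 247.24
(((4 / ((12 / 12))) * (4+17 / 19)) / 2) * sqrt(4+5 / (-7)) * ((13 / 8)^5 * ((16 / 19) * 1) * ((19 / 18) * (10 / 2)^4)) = 7193801875 * sqrt(161) / 817152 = 111703.96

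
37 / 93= 0.40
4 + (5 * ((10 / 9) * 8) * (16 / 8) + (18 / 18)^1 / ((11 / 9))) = 9277 / 99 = 93.71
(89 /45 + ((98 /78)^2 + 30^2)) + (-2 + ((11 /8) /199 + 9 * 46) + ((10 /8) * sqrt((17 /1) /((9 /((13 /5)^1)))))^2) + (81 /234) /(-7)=1323.19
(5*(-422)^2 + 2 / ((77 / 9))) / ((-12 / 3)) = -34281179 / 154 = -222605.06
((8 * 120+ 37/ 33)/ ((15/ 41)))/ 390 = 1300397/ 193050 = 6.74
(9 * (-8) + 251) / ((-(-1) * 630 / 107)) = 19153 / 630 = 30.40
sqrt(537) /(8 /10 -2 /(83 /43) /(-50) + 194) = 2075 * sqrt(537) /404253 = 0.12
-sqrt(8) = -2* sqrt(2) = -2.83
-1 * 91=-91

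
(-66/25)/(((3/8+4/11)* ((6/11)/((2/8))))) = -2662/1625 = -1.64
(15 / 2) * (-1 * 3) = -45 / 2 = -22.50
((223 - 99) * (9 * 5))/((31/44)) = 7920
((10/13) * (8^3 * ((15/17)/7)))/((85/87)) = 1336320/26299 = 50.81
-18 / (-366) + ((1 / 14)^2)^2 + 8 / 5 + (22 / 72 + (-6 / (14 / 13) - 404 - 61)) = -49416527243 / 105451920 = -468.62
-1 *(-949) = 949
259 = 259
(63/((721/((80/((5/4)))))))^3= 191102976/1092727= 174.89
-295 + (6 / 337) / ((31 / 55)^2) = -95519665 / 323857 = -294.94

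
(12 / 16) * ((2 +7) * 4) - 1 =26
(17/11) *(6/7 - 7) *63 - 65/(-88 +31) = -374288/627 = -596.95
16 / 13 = 1.23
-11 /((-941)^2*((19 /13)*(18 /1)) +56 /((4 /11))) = -143 /302836504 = -0.00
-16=-16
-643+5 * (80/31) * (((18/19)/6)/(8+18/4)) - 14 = -386877/589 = -656.84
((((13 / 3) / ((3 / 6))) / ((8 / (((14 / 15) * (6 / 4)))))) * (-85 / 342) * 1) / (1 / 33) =-17017 / 1368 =-12.44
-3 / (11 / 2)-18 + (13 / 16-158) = -30929 / 176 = -175.73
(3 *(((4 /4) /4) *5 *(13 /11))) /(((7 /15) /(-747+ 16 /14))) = -15271425 /2156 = -7083.22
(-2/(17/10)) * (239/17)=-4780/289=-16.54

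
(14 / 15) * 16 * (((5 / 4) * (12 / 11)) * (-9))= -2016 / 11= -183.27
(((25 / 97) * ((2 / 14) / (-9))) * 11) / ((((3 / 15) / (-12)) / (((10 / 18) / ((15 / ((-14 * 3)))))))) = -11000 / 2619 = -4.20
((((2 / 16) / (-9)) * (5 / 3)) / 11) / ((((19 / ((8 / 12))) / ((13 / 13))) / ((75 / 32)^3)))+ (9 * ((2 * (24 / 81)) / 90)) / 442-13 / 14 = -5317130882051 / 5721109954560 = -0.93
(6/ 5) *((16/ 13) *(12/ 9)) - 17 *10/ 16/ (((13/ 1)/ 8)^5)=1915008/ 1856465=1.03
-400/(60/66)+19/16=-7021/16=-438.81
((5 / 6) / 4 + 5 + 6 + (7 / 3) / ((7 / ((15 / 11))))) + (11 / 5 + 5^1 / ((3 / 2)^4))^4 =114.91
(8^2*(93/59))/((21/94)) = 186496/413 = 451.56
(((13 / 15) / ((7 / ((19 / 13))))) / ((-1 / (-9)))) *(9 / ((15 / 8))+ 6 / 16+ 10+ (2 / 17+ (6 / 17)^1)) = 606423 / 23800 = 25.48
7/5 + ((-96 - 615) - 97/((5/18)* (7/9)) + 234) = -6472/7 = -924.57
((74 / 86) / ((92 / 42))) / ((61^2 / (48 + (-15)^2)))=212121 / 7360138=0.03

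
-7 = -7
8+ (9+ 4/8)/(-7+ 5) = 13/4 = 3.25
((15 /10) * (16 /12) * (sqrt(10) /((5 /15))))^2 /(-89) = -360 /89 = -4.04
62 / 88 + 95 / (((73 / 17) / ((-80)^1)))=-5682537 / 3212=-1769.16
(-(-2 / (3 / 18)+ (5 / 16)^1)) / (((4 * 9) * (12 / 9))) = 187 / 768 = 0.24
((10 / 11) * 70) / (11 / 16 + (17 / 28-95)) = -15680 / 23089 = -0.68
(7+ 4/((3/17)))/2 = 89/6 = 14.83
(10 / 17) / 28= 5 / 238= 0.02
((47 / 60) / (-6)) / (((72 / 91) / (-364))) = 60.06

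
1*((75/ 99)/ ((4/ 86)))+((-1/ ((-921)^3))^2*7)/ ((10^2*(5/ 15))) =3644968171452034083827/ 223784092386822557700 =16.29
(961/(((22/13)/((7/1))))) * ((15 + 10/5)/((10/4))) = 1486667/55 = 27030.31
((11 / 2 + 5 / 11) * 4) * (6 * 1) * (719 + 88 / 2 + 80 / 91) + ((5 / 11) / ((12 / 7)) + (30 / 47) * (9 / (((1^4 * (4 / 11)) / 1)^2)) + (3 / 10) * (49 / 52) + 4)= 308289382277 / 2822820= 109213.26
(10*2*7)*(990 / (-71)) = -138600 / 71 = -1952.11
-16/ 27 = -0.59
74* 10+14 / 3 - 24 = 720.67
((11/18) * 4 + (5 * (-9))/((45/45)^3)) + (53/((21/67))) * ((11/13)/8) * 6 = 212137/3276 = 64.75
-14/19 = -0.74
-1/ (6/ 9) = -3/ 2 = -1.50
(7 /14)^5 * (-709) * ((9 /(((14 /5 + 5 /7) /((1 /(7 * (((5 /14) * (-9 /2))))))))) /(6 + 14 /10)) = 24815 /36408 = 0.68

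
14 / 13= 1.08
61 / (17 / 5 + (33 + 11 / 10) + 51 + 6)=122 / 189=0.65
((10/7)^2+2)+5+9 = 884/49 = 18.04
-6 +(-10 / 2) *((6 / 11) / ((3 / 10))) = -166 / 11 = -15.09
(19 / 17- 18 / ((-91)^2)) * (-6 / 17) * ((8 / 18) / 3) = -1256264 / 21538881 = -0.06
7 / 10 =0.70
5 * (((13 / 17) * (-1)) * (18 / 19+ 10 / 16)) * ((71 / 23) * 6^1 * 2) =-3308955 / 14858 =-222.71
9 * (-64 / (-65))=576 / 65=8.86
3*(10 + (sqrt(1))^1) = 33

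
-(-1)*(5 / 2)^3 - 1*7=69 / 8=8.62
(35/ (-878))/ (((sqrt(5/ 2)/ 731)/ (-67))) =342839 * sqrt(10)/ 878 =1234.80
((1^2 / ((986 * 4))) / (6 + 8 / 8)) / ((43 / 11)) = 11 / 1187144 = 0.00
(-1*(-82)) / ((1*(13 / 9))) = 738 / 13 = 56.77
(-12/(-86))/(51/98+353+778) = 196/1589409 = 0.00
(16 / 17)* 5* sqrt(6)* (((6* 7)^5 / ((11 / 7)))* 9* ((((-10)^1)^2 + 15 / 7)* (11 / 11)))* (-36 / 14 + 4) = 8737642368000* sqrt(6) / 17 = 1258986197442.57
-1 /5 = -0.20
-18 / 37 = -0.49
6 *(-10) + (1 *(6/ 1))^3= 156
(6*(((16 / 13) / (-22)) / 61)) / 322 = -24 / 1404403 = -0.00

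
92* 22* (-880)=-1781120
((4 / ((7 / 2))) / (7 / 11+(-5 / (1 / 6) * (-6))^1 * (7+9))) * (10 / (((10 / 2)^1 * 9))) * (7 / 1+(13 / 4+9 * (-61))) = -94820 / 1996281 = -0.05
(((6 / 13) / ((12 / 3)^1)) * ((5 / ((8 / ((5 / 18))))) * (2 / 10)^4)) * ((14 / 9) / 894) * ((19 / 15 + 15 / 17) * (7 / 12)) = 6713 / 96020964000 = 0.00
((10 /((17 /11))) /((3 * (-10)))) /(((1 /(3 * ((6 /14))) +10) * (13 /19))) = -627 /21437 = -0.03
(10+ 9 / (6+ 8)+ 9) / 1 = 275 / 14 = 19.64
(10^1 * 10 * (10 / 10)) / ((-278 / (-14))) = 700 / 139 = 5.04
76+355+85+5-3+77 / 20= 10437 / 20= 521.85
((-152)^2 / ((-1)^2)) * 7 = 161728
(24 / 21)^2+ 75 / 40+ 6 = 3599 / 392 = 9.18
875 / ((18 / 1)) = 875 / 18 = 48.61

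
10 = 10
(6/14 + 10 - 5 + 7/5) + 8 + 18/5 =129/7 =18.43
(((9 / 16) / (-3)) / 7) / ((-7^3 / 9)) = 27 / 38416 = 0.00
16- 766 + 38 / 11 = -8212 / 11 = -746.55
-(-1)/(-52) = -1/52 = -0.02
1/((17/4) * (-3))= -4/51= -0.08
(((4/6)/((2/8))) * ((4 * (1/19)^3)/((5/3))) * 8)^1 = 256/34295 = 0.01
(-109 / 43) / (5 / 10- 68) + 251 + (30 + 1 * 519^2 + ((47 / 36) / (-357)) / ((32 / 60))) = 269642.03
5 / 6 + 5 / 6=5 / 3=1.67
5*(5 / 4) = 6.25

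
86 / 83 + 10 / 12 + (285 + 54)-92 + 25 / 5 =126427 / 498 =253.87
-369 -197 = -566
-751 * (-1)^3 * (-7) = -5257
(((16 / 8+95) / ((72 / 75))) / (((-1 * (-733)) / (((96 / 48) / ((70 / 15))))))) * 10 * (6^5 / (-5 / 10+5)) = 5238000 / 5131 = 1020.85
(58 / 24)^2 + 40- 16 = 4297 / 144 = 29.84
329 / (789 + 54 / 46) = 7567 / 18174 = 0.42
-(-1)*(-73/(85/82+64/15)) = -89790/6523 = -13.77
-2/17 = -0.12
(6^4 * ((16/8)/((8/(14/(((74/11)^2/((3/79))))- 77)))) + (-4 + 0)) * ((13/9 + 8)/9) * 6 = -458689258700/2920077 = -157081.22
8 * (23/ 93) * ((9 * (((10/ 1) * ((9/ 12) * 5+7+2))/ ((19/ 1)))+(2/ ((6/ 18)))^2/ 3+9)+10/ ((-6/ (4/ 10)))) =846676/ 5301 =159.72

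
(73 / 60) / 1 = 73 / 60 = 1.22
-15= -15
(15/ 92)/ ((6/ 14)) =35/ 92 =0.38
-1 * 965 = -965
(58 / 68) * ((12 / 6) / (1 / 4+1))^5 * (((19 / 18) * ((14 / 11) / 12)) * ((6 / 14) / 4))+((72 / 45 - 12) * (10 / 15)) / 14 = -14282932 / 36815625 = -0.39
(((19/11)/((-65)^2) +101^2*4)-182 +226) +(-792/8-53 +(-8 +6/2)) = 40691.00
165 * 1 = 165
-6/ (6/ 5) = -5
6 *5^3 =750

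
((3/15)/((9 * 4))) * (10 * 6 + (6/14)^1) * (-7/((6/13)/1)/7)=-611/840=-0.73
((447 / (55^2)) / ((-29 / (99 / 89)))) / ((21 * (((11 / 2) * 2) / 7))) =-1341 / 7807525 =-0.00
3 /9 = 0.33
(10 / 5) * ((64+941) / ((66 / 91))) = 30485 / 11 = 2771.36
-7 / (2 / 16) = -56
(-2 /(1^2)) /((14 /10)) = -1.43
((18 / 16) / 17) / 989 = 9 / 134504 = 0.00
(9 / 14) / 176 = 9 / 2464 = 0.00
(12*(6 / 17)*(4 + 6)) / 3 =240 / 17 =14.12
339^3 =38958219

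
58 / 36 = 29 / 18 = 1.61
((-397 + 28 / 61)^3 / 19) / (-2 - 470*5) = 4717723554423 / 3381108976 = 1395.32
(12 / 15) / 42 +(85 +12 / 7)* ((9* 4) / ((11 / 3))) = 983362 / 1155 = 851.40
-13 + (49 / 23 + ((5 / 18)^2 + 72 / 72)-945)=-7115113 / 7452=-954.79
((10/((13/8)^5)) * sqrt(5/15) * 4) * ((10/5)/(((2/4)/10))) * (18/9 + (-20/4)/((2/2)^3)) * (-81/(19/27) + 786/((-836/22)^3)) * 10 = 413980557312000 * sqrt(3)/2546698687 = 281554.85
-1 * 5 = -5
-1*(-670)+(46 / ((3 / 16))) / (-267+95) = 86246 / 129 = 668.57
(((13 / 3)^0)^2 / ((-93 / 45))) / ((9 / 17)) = -85 / 93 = -0.91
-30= -30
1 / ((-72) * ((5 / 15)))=-1 / 24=-0.04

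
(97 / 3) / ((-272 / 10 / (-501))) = 80995 / 136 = 595.55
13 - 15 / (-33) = 148 / 11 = 13.45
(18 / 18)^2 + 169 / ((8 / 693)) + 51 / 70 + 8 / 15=14641.89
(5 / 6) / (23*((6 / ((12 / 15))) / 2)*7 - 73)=10 / 6369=0.00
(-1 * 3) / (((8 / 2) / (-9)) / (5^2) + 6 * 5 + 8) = -675 / 8546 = -0.08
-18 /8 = -9 /4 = -2.25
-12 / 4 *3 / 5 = -9 / 5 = -1.80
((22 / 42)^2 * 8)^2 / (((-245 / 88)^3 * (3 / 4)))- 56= -483044621026312 / 8580185688375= -56.30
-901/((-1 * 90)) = 901/90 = 10.01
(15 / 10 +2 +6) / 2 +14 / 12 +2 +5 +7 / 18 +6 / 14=3461 / 252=13.73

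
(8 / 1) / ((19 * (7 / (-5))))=-40 / 133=-0.30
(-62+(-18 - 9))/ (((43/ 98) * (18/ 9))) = -4361/ 43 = -101.42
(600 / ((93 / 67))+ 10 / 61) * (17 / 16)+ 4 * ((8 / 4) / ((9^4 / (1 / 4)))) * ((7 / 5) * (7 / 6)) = 684037643297 / 1488822120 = 459.45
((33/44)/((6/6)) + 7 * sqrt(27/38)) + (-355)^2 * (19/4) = 21 * sqrt(114)/38 + 1197239/2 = 598625.40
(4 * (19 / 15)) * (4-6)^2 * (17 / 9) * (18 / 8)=1292 / 15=86.13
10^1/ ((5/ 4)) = 8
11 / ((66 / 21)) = 7 / 2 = 3.50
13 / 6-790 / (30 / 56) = -2945 / 2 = -1472.50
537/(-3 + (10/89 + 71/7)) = 334551/4520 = 74.02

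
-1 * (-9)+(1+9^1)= 19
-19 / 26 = -0.73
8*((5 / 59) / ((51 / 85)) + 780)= 1104680 / 177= 6241.13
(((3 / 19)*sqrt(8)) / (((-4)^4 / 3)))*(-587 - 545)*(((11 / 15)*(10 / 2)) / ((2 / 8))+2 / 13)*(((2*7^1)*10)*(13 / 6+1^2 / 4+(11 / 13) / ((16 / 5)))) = -4789037785*sqrt(2) / 205504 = -32956.64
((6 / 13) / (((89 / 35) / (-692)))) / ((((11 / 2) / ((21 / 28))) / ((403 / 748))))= -1689345 / 183073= -9.23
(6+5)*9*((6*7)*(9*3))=112266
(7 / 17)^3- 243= -1193516 / 4913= -242.93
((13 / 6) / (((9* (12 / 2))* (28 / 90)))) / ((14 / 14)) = 65 / 504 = 0.13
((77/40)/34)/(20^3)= 77/10880000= 0.00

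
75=75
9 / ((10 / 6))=27 / 5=5.40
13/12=1.08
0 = 0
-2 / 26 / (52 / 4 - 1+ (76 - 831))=1 / 9659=0.00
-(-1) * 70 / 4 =35 / 2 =17.50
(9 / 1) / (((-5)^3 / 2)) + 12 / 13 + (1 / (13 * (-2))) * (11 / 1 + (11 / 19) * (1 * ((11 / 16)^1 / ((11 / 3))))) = 347603 / 988000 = 0.35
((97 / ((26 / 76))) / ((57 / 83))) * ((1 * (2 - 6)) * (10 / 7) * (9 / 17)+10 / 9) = -33009100 / 41769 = -790.28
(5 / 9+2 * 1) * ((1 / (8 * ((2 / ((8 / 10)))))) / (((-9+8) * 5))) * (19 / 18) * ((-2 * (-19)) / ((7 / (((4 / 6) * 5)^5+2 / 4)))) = -60.34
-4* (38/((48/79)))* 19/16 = -28519/96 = -297.07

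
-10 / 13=-0.77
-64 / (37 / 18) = -1152 / 37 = -31.14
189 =189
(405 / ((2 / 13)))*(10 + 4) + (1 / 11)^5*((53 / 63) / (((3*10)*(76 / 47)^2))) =64796094490444277 / 1758135788640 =36855.00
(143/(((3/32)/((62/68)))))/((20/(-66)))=-390104/85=-4589.46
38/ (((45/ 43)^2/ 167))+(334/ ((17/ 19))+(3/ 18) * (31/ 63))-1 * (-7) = 2975955727/ 481950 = 6174.82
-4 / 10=-2 / 5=-0.40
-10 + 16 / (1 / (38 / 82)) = -106 / 41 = -2.59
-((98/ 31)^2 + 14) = -23058/ 961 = -23.99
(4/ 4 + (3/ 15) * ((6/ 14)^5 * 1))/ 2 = 42139/ 84035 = 0.50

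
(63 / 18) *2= 7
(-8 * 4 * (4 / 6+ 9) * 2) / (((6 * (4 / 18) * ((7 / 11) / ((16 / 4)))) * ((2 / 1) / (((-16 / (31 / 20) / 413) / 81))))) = 3266560 / 7259301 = 0.45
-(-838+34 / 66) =27637 / 33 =837.48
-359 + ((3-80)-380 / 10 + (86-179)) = -567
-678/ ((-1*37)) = 18.32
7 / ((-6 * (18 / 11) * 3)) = -77 / 324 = -0.24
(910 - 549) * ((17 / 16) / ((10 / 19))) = 116603 / 160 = 728.77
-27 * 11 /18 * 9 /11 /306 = -3 /68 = -0.04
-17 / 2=-8.50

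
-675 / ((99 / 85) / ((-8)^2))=-408000 / 11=-37090.91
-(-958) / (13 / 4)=3832 / 13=294.77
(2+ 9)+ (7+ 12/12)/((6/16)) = 97/3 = 32.33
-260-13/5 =-1313/5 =-262.60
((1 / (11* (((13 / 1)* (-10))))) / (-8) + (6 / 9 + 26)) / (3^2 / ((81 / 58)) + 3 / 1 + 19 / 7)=19219263 / 8763040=2.19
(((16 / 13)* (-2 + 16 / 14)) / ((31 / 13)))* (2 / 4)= -48 / 217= -0.22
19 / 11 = 1.73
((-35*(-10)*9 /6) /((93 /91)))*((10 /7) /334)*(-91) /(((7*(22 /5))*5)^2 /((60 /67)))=-0.01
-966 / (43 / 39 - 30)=234 / 7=33.43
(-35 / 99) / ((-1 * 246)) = 35 / 24354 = 0.00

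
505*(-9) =-4545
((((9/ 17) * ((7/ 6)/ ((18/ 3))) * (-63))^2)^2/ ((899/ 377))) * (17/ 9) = 54633019077/ 38989568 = 1401.22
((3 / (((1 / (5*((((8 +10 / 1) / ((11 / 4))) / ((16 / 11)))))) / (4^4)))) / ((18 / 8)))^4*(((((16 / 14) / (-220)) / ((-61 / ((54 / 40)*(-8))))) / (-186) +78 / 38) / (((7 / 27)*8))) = 66675543510193746739200 / 19365731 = 3442965489409810.90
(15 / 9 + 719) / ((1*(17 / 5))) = 10810 / 51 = 211.96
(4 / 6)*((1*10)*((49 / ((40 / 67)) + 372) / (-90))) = -18163 / 540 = -33.64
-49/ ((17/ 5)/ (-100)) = 24500/ 17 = 1441.18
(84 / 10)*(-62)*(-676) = 1760304 / 5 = 352060.80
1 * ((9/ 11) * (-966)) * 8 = -69552/ 11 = -6322.91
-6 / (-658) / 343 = 3 / 112847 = 0.00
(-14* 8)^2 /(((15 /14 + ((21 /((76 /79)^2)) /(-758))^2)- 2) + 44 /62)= -52178135900674588672 /906786095433583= -57541.84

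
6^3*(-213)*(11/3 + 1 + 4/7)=-1686960/7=-240994.29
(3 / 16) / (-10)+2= 317 / 160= 1.98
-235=-235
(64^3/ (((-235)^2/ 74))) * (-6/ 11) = -116391936/ 607475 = -191.60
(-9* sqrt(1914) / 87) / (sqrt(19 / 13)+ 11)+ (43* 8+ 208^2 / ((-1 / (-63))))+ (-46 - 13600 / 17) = 2725129.63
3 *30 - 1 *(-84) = 174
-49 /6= -8.17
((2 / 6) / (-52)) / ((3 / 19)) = -19 / 468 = -0.04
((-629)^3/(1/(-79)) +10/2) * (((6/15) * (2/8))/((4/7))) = 17202322319/5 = 3440464463.80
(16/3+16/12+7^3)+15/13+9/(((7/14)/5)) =17192/39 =440.82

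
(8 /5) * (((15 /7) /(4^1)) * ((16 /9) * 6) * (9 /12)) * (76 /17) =3648 /119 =30.66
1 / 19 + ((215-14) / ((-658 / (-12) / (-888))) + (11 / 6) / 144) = -17580001031 / 5400864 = -3255.03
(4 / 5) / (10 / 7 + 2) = 7 / 30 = 0.23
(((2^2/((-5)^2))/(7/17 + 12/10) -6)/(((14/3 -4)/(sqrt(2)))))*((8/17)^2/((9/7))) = -905408*sqrt(2)/593895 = -2.16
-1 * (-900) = 900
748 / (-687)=-748 / 687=-1.09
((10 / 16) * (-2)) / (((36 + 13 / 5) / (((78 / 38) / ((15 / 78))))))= -2535 / 7334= -0.35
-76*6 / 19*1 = -24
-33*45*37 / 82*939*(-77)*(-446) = -885909498705 / 41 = -21607548748.90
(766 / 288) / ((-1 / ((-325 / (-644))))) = -124475 / 92736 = -1.34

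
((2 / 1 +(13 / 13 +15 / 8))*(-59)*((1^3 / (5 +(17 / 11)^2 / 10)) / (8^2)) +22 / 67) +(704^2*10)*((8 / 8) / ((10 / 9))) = 161659801513815 / 36242176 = 4460543.47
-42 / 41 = -1.02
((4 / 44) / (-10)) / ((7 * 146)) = -0.00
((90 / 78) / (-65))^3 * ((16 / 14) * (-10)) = 2160 / 33787663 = 0.00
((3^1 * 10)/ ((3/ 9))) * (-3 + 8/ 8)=-180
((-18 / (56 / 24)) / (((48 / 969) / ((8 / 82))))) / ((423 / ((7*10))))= -4845 / 1927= -2.51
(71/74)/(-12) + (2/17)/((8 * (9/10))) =-2881/45288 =-0.06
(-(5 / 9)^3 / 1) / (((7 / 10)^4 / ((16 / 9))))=-1.27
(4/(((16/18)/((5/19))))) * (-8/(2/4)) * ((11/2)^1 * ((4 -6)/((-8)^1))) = -495/19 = -26.05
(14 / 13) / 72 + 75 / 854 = 20539 / 199836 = 0.10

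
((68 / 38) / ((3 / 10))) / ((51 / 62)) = 1240 / 171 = 7.25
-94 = -94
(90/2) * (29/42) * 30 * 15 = 97875/7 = 13982.14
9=9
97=97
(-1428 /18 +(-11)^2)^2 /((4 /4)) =15625 /9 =1736.11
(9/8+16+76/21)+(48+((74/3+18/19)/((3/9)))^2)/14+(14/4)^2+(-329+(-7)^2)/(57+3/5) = 11782861/25992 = 453.33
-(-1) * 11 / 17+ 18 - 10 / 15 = 917 / 51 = 17.98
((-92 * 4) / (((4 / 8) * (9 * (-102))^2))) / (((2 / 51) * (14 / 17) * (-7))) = 46 / 11907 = 0.00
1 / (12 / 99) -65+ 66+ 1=41 / 4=10.25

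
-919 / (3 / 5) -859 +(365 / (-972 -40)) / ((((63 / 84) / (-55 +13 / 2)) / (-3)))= -3735247 / 1518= -2460.64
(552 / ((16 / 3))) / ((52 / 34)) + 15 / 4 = 1857 / 26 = 71.42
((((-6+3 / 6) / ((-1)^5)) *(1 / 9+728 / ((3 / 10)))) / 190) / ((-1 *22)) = -21841 / 6840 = -3.19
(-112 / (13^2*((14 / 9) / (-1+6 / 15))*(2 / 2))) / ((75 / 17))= 1224 / 21125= 0.06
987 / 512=1.93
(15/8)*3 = 5.62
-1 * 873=-873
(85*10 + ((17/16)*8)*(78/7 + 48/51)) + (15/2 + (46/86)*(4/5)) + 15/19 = 54984277/57190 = 961.43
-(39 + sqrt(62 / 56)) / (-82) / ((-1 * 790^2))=-39 / 51176200 - sqrt(217) / 716466800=-0.00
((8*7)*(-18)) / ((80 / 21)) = -1323 / 5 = -264.60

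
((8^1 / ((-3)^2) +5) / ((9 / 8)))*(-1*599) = -253976 / 81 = -3135.51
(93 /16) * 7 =651 /16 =40.69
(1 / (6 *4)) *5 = 5 / 24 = 0.21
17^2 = 289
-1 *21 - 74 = -95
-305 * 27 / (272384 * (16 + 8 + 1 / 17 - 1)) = -139995 / 106774528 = -0.00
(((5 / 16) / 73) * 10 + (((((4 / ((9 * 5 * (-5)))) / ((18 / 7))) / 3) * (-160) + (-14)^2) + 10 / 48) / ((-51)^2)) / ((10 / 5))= 0.06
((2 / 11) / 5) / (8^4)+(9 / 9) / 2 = 56321 / 112640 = 0.50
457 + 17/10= 4587/10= 458.70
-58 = -58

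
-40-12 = -52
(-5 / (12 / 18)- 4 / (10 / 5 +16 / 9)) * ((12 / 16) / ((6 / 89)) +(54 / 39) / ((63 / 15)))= -2426649 / 24752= -98.04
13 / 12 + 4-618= -7355 / 12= -612.92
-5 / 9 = -0.56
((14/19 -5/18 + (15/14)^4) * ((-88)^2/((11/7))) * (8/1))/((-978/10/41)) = -29367.20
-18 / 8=-9 / 4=-2.25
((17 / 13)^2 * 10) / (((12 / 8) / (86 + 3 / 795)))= 980.48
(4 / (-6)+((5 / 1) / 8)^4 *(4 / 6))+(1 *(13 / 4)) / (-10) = -9113 / 10240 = -0.89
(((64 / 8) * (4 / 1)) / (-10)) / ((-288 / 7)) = 7 / 90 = 0.08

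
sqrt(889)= 29.82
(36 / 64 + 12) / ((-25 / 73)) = -14673 / 400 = -36.68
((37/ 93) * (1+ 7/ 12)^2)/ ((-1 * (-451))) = 13357/ 6039792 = 0.00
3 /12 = 1 /4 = 0.25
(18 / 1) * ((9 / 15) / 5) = 54 / 25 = 2.16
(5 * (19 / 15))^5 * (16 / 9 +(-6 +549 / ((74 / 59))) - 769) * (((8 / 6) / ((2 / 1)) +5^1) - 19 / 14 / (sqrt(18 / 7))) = -16479333.70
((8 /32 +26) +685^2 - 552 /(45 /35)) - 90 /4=5625593 /12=468799.42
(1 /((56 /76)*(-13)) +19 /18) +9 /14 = 373 /234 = 1.59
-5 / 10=-1 / 2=-0.50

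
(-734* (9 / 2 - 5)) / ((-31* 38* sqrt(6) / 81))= -9909* sqrt(6) / 2356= -10.30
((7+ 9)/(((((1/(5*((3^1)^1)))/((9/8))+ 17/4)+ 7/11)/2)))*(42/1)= 7983360/29377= 271.76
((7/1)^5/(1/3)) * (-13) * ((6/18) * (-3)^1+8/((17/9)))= -36051015/17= -2120647.94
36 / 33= 12 / 11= 1.09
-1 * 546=-546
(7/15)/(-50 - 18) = -7/1020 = -0.01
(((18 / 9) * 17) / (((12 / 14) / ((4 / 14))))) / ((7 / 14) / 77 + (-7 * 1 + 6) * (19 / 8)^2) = -167552 / 83295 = -2.01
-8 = -8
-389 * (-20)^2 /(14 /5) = -389000 /7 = -55571.43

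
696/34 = 348/17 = 20.47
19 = 19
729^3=387420489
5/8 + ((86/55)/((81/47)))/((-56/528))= -7.93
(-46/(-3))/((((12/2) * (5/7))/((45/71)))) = 161/71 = 2.27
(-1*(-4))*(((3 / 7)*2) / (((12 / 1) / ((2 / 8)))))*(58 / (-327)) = -29 / 2289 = -0.01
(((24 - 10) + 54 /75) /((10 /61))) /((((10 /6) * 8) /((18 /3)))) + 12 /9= 78262 /1875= 41.74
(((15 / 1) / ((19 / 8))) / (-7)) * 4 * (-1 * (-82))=-39360 / 133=-295.94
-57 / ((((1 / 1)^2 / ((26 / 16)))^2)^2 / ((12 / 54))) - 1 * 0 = -542659 / 6144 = -88.32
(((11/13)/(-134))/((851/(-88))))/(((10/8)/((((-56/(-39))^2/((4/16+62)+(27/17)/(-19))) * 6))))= 15688228864/150919018279965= 0.00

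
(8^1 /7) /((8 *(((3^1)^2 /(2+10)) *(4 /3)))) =1 /7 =0.14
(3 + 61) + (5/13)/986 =820357/12818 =64.00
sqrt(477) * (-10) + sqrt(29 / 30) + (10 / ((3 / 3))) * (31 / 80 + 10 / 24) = -30 * sqrt(53) + sqrt(870) / 30 + 193 / 24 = -209.38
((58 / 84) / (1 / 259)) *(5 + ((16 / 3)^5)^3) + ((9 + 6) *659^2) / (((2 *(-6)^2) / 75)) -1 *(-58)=4948341434897118768881 / 344373768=14369100944114.65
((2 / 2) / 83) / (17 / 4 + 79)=4 / 27639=0.00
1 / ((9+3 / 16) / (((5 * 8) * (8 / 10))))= 3.48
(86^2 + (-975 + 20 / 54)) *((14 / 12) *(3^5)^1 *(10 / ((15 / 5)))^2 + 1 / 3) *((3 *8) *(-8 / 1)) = -104869505728 / 27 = -3884055767.70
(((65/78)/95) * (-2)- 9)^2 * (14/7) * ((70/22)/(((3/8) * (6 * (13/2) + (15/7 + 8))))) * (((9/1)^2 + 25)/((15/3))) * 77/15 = 19211276336/6286815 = 3055.80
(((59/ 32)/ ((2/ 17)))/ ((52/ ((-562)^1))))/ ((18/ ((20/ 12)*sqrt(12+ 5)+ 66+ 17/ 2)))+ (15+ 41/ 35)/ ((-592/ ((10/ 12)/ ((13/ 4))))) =-836670145/ 1193472 - 1409215*sqrt(17)/ 89856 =-765.70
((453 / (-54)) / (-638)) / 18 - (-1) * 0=151 / 206712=0.00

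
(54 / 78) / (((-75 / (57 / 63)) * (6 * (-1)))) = 19 / 13650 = 0.00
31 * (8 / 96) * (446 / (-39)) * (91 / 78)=-48391 / 1404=-34.47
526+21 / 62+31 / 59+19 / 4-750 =-1597711 / 7316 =-218.39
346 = 346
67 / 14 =4.79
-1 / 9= -0.11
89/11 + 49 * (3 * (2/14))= 320/11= 29.09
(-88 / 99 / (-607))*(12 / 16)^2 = 1 / 1214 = 0.00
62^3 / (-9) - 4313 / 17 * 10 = -4439746 / 153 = -29017.95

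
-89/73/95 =-89/6935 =-0.01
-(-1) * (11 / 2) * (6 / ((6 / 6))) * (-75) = -2475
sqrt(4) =2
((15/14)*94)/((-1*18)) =-5.60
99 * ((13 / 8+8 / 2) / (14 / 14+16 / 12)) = 13365 / 56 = 238.66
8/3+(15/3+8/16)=49/6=8.17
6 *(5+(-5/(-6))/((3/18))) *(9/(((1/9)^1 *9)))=540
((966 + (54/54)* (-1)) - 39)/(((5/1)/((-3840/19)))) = -711168/19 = -37429.89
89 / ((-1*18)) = -89 / 18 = -4.94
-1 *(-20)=20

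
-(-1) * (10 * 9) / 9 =10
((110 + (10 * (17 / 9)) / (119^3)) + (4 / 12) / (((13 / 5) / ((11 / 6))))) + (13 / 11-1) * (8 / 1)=3166436107 / 28350322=111.69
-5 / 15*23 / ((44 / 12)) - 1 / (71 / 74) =-2447 / 781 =-3.13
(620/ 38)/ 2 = 155/ 19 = 8.16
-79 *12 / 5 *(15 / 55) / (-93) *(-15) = -2844 / 341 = -8.34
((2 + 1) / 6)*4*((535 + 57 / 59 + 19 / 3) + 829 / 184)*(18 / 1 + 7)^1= 445208525 / 16284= 27340.24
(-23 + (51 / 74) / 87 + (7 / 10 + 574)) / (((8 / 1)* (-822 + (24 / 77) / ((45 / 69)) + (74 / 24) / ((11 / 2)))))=-683739903 / 8139438932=-0.08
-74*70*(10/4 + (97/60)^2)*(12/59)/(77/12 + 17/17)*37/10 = -352826894/131275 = -2687.69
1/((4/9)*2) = 9/8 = 1.12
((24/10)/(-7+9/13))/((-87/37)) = 962/5945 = 0.16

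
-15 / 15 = -1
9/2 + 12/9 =35/6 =5.83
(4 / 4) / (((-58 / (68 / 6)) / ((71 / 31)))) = -0.45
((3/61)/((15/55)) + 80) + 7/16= 78683/976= 80.62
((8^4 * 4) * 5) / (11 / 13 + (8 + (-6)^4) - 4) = 1064960 / 16911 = 62.97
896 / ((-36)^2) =0.69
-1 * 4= -4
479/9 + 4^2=623/9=69.22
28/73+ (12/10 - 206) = -74612/365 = -204.42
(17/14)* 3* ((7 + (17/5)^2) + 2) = 13107/175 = 74.90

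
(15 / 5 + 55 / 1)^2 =3364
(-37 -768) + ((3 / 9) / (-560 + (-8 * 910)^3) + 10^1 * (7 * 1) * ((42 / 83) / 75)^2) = -160474395339645607441 / 199347864058938000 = -805.00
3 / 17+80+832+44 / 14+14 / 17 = 6413 / 7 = 916.14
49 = 49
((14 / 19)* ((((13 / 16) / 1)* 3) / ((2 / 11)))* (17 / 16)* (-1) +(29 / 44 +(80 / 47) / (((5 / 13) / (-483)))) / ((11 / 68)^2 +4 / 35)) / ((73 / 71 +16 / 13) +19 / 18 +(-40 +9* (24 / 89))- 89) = 123.52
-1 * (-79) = 79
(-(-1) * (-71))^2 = 5041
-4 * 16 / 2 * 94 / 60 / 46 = -1.09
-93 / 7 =-13.29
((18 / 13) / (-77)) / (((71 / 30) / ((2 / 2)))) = -540 / 71071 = -0.01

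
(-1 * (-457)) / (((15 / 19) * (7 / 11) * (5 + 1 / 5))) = 174.93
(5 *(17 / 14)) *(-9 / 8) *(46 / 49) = -6.41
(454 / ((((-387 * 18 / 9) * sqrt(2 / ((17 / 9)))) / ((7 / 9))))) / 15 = -1589 * sqrt(34) / 313470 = -0.03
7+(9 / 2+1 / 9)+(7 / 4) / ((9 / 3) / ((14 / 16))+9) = 12269 / 1044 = 11.75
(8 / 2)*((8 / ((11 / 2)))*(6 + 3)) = 576 / 11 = 52.36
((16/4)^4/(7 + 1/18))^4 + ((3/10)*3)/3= 4508685649082883/2601446410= 1733145.70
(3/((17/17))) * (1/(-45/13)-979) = -44068/15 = -2937.87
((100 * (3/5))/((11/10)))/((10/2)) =120/11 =10.91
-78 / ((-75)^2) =-26 / 1875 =-0.01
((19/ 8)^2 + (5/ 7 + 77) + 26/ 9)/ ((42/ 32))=347735/ 5292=65.71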